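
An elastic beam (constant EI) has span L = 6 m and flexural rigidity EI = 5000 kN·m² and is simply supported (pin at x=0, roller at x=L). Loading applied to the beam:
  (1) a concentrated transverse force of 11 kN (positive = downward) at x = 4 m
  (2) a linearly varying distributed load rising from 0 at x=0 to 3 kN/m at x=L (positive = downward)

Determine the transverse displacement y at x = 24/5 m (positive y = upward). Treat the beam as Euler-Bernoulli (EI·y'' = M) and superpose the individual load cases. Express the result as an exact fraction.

Load 1 — point force P=11 kN at a=4 m (b=L-a=2):
  y_1 = -Pa(L-x)(2Lx-a²-x²)/(6LEI)  [x>a] = -11·4·(6-(24/5))·(2·6·(24/5)-4²-(24/5)²)/(6·6·5000) = -1276/234375 m
Load 2 — triangular load w₀=3 kN/m (0→w₀ over full span):
  y_2 = -w₀x(7L⁴-10L²x²+3x⁴)/(360LEI) = -3·(24/5)·(7·6⁴-10·6²·(24/5)²+3·(24/5)⁴)/(360·6·5000) = -30861/9765625 m
Superposition: y = Σ y_i = -252083/29296875 m ≈ -0.008604 m

y(24/5) = -252083/29296875 m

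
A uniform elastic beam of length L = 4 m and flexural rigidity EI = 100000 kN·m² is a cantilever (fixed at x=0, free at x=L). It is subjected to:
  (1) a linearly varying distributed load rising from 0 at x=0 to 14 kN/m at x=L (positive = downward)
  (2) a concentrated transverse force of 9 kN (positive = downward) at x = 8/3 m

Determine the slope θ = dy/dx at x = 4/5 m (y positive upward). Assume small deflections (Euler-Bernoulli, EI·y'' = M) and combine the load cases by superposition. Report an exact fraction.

Load 1 — triangular load w₀=14 kN/m (0→w₀ over full span):
  θ_1 = (w₀Lx²/4-w₀L²x/3-w₀x⁴/(24L))/EI = (14·4·(4/5)²/4-14·4²·(4/5)/3-14·(4/5)⁴/(24·4))/100000 = -5957/11718750 rad
Load 2 — point force P=9 kN at a=8/3 m (b=L-a=4/3):
  θ_2 = -Px(2a-x)/(2EI)  [x≤a] = -9·(4/5)·(2·(8/3)-(4/5))/(2·100000) = -51/312500 rad
Superposition: θ = Σ θ_i = -15739/23437500 rad ≈ -0.000672 rad

θ(4/5) = -15739/23437500 rad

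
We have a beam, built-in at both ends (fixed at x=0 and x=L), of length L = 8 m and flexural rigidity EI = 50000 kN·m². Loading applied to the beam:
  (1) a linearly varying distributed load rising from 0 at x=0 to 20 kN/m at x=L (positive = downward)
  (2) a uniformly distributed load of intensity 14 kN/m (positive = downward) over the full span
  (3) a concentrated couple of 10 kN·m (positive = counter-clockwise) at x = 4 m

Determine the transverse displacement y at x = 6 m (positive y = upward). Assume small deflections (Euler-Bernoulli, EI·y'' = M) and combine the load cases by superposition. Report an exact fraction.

y(6) = -59/20000 m

Load 1 — triangular load w₀=20 kN/m (0→w₀ over full span):
  y_1 = -w₀x²(L-x)²(x+2L)/(120LEI) = -20·6²·(8-6)²·(6+2·8)/(120·8·50000) = -33/25000 m
Load 2 — uniform load w=14 kN/m over full span:
  y_2 = -wx²(L-x)²/(24EI) = -14·6²·(8-6)²/(24·50000) = -21/12500 m
Load 3 — applied couple M₀=10 kN·m at a=4 m (b=L-a=4):
  y_3 = (R_Ax³/6 - M_Ax²/2 - M₀(x-a)²/2)/EI  [x>a] with R_A=15/8, M_A=5/2 = ((15/8)·6³/6 - (5/2)·6²/2 - 10·(6-4)²/2)/50000 = 1/20000 m
Superposition: y = Σ y_i = -59/20000 m ≈ -0.002950 m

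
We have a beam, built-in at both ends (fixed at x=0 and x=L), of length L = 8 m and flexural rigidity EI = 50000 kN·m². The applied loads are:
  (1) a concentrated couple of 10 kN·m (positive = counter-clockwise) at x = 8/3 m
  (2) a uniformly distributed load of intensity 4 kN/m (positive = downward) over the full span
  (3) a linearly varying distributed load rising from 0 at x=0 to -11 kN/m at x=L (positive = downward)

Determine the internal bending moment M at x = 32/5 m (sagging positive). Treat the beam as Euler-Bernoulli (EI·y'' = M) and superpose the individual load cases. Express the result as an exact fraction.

M(32/5) = -422/375 kN·m

Load 1 — applied couple M₀=10 kN·m at a=8/3 m (b=L-a=16/3):
  M_1 = R_Ax - M_A - M₀  [x>a] with R_A=5/3, M_A=0 = (5/3)·(32/5) - 0 - 10 = 2/3 kN·m
Load 2 — uniform load w=4 kN/m over full span:
  M_2 = wLx/2 - wL²/12 - wx²/2 = 4·8·(32/5)/2 - 4·8²/12 - 4·(32/5)²/2 = -64/75 kN·m
Load 3 — triangular load w₀=-11 kN/m (0→w₀ over full span):
  M_3 = 3w₀Lx/20 - w₀L²/30 - w₀x³/(6L) = 3·(-11)·8·(32/5)/20 - (-11)·8²/30 - (-11)·(32/5)³/(6·8) = -352/375 kN·m
Superposition: M = Σ M_i = -422/375 kN·m ≈ -1.125333 kN·m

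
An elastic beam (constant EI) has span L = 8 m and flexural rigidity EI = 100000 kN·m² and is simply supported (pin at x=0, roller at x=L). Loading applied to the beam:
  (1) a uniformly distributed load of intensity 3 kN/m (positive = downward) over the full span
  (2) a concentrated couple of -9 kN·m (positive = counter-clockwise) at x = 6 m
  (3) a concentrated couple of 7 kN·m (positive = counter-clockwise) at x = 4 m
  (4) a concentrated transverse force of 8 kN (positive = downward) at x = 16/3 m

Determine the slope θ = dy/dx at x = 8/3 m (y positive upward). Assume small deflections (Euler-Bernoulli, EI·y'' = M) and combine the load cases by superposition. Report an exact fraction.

Load 1 — uniform load w=3 kN/m over full span:
  θ_1 = -w(L³-6Lx²+4x³)/(24EI) = -3·(8³-6·8·(8/3)²+4·(8/3)³)/(24·100000) = -26/84375 rad
Load 2 — applied couple M₀=-9 kN·m at a=6 m (b=L-a=2):
  θ_2 = (M₀x²/(2L)+C₁)/EI  [x≤a] with C₁=M₀(3b²-L²)/(6L)=39/4 = ((-9)·(8/3)²/(2·8)+(39/4))/100000 = 23/400000 rad
Load 3 — applied couple M₀=7 kN·m at a=4 m (b=L-a=4):
  θ_3 = (M₀x²/(2L)+C₁)/EI  [x≤a] with C₁=M₀(3b²-L²)/(6L)=-7/3 = (7·(8/3)²/(2·8)+(-7/3))/100000 = 7/900000 rad
Load 4 — point force P=8 kN at a=16/3 m (b=L-a=8/3):
  θ_4 = -Pb(L²-b²-3x²)/(6LEI)  [x≤a] = -8·(8/3)·(8²-(8/3)²-3·(8/3)²)/(6·8·100000) = -8/50625 rad
Superposition: θ = Σ θ_i = -12989/32400000 rad ≈ -0.000401 rad

θ(8/3) = -12989/32400000 rad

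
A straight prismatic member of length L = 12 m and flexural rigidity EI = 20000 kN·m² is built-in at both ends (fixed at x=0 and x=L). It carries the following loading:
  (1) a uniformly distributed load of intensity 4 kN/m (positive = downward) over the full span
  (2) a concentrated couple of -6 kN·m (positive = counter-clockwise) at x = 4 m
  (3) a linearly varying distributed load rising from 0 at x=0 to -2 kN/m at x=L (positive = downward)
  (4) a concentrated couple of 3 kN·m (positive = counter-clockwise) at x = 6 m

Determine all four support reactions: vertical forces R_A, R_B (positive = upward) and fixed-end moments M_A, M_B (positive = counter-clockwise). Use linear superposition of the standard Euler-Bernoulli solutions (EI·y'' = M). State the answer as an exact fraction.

R_A = 2413/120 kN, M_A = 783/20 kN·m, R_B = 1907/120 kN, M_B = -697/20 kN·m

Load 1 — uniform load w=4 kN/m over full span:
  R_A = wL/2 = 4·12/2 = 24 kN
  M_A = wL²/12 = 4·12²/12 = 48 kN·m
  R_B = wL/2 = 4·12/2 = 24 kN
  M_B = -wL²/12 = -4·12²/12 = -48 kN·m
Load 2 — applied couple M₀=-6 kN·m at a=4 m (b=L-a=8):
  R_A = 6M₀ab/L³ = 6·(-6)·4·8/12³ = -2/3 kN
  M_A = M₀b(2a-b)/L² = (-6)·8·(2·4-8)/12² = 0 kN·m
  R_B = -6M₀ab/L³ = -6·(-6)·4·8/12³ = 2/3 kN
  M_B = M₀a(2b-a)/L² = (-6)·4·(2·8-4)/12² = -2 kN·m
Load 3 — triangular load w₀=-2 kN/m (0→w₀ over full span):
  R_A = 3w₀L/20 = 3·(-2)·12/20 = -18/5 kN
  M_A = w₀L²/30 = (-2)·12²/30 = -48/5 kN·m
  R_B = 7w₀L/20 = 7·(-2)·12/20 = -42/5 kN
  M_B = -w₀L²/20 = -(-2)·12²/20 = 72/5 kN·m
Load 4 — applied couple M₀=3 kN·m at a=6 m (b=L-a=6):
  R_A = 6M₀ab/L³ = 6·3·6·6/12³ = 3/8 kN
  M_A = M₀b(2a-b)/L² = 3·6·(2·6-6)/12² = 3/4 kN·m
  R_B = -6M₀ab/L³ = -6·3·6·6/12³ = -3/8 kN
  M_B = M₀a(2b-a)/L² = 3·6·(2·6-6)/12² = 3/4 kN·m
Superposition: R_A = 2413/120 kN, M_A = 783/20 kN·m, R_B = 1907/120 kN, M_B = -697/20 kN·m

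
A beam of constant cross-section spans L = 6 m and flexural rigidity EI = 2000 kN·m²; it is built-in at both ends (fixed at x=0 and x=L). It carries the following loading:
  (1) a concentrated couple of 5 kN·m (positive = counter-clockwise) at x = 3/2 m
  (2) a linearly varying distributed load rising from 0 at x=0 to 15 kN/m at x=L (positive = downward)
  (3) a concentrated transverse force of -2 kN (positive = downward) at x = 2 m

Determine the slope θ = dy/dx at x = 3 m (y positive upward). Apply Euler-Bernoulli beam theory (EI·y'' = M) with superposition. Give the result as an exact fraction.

Load 1 — applied couple M₀=5 kN·m at a=3/2 m (b=L-a=9/2):
  θ_1 = (R_Ax²/2 - M_Ax - M₀(x-a))/EI  [x>a] with R_A=15/16, M_A=-15/16 = ((15/16)·3²/2 - (-15/16)·3 - 5·(3-(3/2)))/2000 = -3/12800 rad
Load 2 — triangular load w₀=15 kN/m (0→w₀ over full span):
  θ_2 = -w₀(2x(L-x)(L-2x)(x+2L)+x²(L-x)²)/(120LEI) = -15·(2·3·(6-3)·(6-2·3)·(3+2·6)+3²·(6-3)²)/(120·6·2000) = -27/32000 rad
Load 3 — point force P=-2 kN at a=2 m (b=L-a=4):
  θ_3 = Pa²(L-x)(2bL-(3b+a)(L-x))/(2L³EI)  [x>a] = (-2)·2²·(6-3)·(2·4·6-(3·4+2)·(6-3))/(2·6³·2000) = -1/6000 rad
Superposition: θ = Σ θ_i = -239/192000 rad ≈ -0.001245 rad

θ(3) = -239/192000 rad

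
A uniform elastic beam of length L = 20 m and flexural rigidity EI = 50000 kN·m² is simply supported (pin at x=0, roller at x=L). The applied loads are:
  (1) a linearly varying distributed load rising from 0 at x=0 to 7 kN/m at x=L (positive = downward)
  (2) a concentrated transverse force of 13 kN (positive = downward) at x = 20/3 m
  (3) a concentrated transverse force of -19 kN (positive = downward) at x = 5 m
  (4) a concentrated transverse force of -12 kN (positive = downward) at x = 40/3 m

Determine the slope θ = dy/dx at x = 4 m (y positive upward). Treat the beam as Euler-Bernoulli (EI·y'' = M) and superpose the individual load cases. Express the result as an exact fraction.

θ(4) = -2109071/162000000 rad

Load 1 — triangular load w₀=7 kN/m (0→w₀ over full span):
  θ_1 = -w₀(7L⁴-30L²x²+15x⁴)/(360LEI) = -7·(7·20⁴-30·20²·4²+15·4⁴)/(360·20·50000) = -2548/140625 rad
Load 2 — point force P=13 kN at a=20/3 m (b=L-a=40/3):
  θ_2 = -Pb(L²-b²-3x²)/(6LEI)  [x≤a] = -13·(40/3)·(20²-(40/3)²-3·4²)/(6·20·50000) = -1274/253125 rad
Load 3 — point force P=-19 kN at a=5 m (b=L-a=15):
  θ_3 = -Pb(L²-b²-3x²)/(6LEI)  [x≤a] = -(-19)·15·(20²-15²-3·4²)/(6·20·50000) = 2413/400000 rad
Load 4 — point force P=-12 kN at a=40/3 m (b=L-a=20/3):
  θ_4 = -Pb(L²-b²-3x²)/(6LEI)  [x≤a] = -(-12)·(20/3)·(20²-(20/3)²-3·4²)/(6·20·50000) = 346/84375 rad
Superposition: θ = Σ θ_i = -2109071/162000000 rad ≈ -0.013019 rad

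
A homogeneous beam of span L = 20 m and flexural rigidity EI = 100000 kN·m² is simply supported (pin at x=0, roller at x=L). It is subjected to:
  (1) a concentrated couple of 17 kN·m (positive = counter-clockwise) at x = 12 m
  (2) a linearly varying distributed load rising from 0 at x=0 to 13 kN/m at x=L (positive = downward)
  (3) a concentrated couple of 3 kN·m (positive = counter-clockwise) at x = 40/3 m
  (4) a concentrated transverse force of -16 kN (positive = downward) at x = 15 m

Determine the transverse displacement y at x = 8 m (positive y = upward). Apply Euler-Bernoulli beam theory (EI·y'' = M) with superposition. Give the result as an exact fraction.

y(8) = -8752/78125 m

Load 1 — applied couple M₀=17 kN·m at a=12 m (b=L-a=8):
  y_1 = (M₀x³/(6L)+C₁x)/EI  [x≤a] with C₁=M₀(3b²-L²)/(6L)=-442/15 = (17·8³/(6·20)+(-442/15)·8)/100000 = -51/31250 m
Load 2 — triangular load w₀=13 kN/m (0→w₀ over full span):
  y_2 = -w₀x(7L⁴-10L²x²+3x⁴)/(360LEI) = -13·8·(7·20⁴-10·20²·8²+3·8⁴)/(360·20·100000) = -29666/234375 m
Load 3 — applied couple M₀=3 kN·m at a=40/3 m (b=L-a=20/3):
  y_3 = (M₀x³/(6L)+C₁x)/EI  [x≤a] with C₁=M₀(3b²-L²)/(6L)=-20/3 = (3·8³/(6·20)+(-20/3)·8)/100000 = -19/46875 m
Load 4 — point force P=-16 kN at a=15 m (b=L-a=5):
  y_4 = -Pbx(L²-b²-x²)/(6LEI)  [x≤a] = -(-16)·5·8·(20²-5²-8²)/(6·20·100000) = 311/18750 m
Superposition: y = Σ y_i = -8752/78125 m ≈ -0.112026 m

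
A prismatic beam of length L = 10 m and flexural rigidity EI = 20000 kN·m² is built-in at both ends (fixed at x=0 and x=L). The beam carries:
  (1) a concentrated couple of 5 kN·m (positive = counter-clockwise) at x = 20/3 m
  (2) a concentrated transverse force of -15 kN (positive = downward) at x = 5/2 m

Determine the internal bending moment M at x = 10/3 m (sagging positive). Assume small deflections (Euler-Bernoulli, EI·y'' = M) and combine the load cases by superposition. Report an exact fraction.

Load 1 — applied couple M₀=5 kN·m at a=20/3 m (b=L-a=10/3):
  M_1 = R_Ax - M_A  [x≤a] with R_A=2/3, M_A=5/3 = (2/3)·(10/3) - (5/3) = 5/9 kN·m
Load 2 — point force P=-15 kN at a=5/2 m (b=L-a=15/2):
  M_2 = Pa²(a+3b)(L-x)/L³ - Pa²b/L²  [x>a] = (-15)·(5/2)²·((5/2)+3·(15/2))·(10-(10/3))/10³ - (-15)·(5/2)²·(15/2)/10² = -275/32 kN·m
Superposition: M = Σ M_i = -2315/288 kN·m ≈ -8.038194 kN·m

M(10/3) = -2315/288 kN·m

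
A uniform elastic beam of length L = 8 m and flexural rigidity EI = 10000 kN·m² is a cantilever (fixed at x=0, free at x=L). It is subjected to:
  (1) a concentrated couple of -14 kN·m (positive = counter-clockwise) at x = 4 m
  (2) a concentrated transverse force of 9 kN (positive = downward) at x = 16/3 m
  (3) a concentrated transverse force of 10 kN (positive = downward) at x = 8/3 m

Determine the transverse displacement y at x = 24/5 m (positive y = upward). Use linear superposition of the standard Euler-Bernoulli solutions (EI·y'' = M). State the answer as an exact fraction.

Load 1 — applied couple M₀=-14 kN·m at a=4 m (b=L-a=4):
  y_1 = M₀a(2x-a)/(2EI)  [x>a] = (-14)·4·(2·(24/5)-4)/(2·10000) = -49/3125 m
Load 2 — point force P=9 kN at a=16/3 m (b=L-a=8/3):
  y_2 = -Px²(3a-x)/(6EI)  [x≤a] = -9·(24/5)²·(3·(16/3)-(24/5))/(6·10000) = -3024/78125 m
Load 3 — point force P=10 kN at a=8/3 m (b=L-a=16/3):
  y_3 = -Pa²(3x-a)/(6EI)  [x>a] = -10·(8/3)²·(3·(24/5)-(8/3))/(6·10000) = -704/50625 m
Superposition: y = Σ y_i = -432169/6328125 m ≈ -0.068293 m

y(24/5) = -432169/6328125 m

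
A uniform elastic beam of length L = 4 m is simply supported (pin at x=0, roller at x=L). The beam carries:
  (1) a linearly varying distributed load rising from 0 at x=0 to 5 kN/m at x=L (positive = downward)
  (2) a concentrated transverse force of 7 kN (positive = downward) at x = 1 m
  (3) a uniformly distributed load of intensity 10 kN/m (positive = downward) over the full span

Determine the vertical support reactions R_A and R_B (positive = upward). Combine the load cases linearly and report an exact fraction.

Load 1 — triangular load w₀=5 kN/m (0→w₀ over full span):
  R_A = w₀L/6 = 5·4/6 = 10/3 kN
  R_B = w₀L/3 = 5·4/3 = 20/3 kN
Load 2 — point force P=7 kN at a=1 m (b=L-a=3):
  R_A = Pb/L = 7·3/4 = 21/4 kN
  R_B = Pa/L = 7·1/4 = 7/4 kN
Load 3 — uniform load w=10 kN/m over full span:
  R_A = wL/2 = 10·4/2 = 20 kN
  R_B = wL/2 = 10·4/2 = 20 kN
Superposition: R_A = 343/12 kN, R_B = 341/12 kN

R_A = 343/12 kN, R_B = 341/12 kN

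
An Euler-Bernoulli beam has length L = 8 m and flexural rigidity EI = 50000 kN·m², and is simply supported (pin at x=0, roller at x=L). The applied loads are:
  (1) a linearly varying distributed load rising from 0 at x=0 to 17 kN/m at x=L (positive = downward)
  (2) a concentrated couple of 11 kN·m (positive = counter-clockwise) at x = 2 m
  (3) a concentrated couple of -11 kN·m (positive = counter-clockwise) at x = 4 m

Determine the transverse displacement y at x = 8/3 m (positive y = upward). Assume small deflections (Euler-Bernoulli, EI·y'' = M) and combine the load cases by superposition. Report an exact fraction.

y(8/3) = -12679/1822500 m

Load 1 — triangular load w₀=17 kN/m (0→w₀ over full span):
  y_1 = -w₀x(7L⁴-10L²x²+3x⁴)/(360LEI) = -17·(8/3)·(7·8⁴-10·8²·(8/3)²+3·(8/3)⁴)/(360·8·50000) = -17408/2278125 m
Load 2 — applied couple M₀=11 kN·m at a=2 m (b=L-a=6):
  y_2 = (M₀x³/(6L)-M₀(x-a)²/2+C₁x)/EI  [x>a] with C₁=M₀(3b²-L²)/(6L)=121/12 = (11·(8/3)³/(6·8)-11·((8/3)-2)²/2+(121/12)·(8/3))/50000 = 583/1012500 m
Load 3 — applied couple M₀=-11 kN·m at a=4 m (b=L-a=4):
  y_3 = (M₀x³/(6L)+C₁x)/EI  [x≤a] with C₁=M₀(3b²-L²)/(6L)=11/3 = ((-11)·(8/3)³/(6·8)+(11/3)·(8/3))/50000 = 11/101250 m
Superposition: y = Σ y_i = -12679/1822500 m ≈ -0.006957 m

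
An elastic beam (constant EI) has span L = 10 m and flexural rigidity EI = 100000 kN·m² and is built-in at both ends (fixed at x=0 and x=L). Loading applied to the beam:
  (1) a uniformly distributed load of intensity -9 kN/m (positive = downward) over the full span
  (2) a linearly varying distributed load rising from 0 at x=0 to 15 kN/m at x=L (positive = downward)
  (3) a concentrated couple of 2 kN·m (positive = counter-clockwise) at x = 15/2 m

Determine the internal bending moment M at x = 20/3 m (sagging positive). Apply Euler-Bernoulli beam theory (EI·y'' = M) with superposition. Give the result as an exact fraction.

M(20/3) = 389/216 kN·m

Load 1 — uniform load w=-9 kN/m over full span:
  M_1 = wLx/2 - wL²/12 - wx²/2 = (-9)·10·(20/3)/2 - (-9)·10²/12 - (-9)·(20/3)²/2 = -25 kN·m
Load 2 — triangular load w₀=15 kN/m (0→w₀ over full span):
  M_2 = 3w₀Lx/20 - w₀L²/30 - w₀x³/(6L) = 3·15·10·(20/3)/20 - 15·10²/30 - 15·(20/3)³/(6·10) = 700/27 kN·m
Load 3 — applied couple M₀=2 kN·m at a=15/2 m (b=L-a=5/2):
  M_3 = R_Ax - M_A  [x≤a] with R_A=9/40, M_A=5/8 = (9/40)·(20/3) - (5/8) = 7/8 kN·m
Superposition: M = Σ M_i = 389/216 kN·m ≈ 1.800926 kN·m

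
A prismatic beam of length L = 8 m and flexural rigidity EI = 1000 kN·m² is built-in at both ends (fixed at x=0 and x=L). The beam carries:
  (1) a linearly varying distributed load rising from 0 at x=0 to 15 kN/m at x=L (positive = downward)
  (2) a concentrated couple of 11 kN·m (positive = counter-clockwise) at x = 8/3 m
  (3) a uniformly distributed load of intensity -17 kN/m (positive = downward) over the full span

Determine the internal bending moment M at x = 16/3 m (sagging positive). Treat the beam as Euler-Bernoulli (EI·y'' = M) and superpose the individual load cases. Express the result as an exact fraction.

M(16/3) = -401/27 kN·m

Load 1 — triangular load w₀=15 kN/m (0→w₀ over full span):
  M_1 = 3w₀Lx/20 - w₀L²/30 - w₀x³/(6L) = 3·15·8·(16/3)/20 - 15·8²/30 - 15·(16/3)³/(6·8) = 448/27 kN·m
Load 2 — applied couple M₀=11 kN·m at a=8/3 m (b=L-a=16/3):
  M_2 = R_Ax - M_A - M₀  [x>a] with R_A=11/6, M_A=0 = (11/6)·(16/3) - 0 - 11 = -11/9 kN·m
Load 3 — uniform load w=-17 kN/m over full span:
  M_3 = wLx/2 - wL²/12 - wx²/2 = (-17)·8·(16/3)/2 - (-17)·8²/12 - (-17)·(16/3)²/2 = -272/9 kN·m
Superposition: M = Σ M_i = -401/27 kN·m ≈ -14.851852 kN·m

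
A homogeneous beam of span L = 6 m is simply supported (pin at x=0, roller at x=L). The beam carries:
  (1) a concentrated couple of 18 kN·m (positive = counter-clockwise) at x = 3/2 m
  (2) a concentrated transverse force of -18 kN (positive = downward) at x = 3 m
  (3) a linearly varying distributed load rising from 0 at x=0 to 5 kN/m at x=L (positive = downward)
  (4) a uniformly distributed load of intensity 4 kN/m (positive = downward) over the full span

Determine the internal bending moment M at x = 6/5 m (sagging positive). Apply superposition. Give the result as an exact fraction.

Load 1 — applied couple M₀=18 kN·m at a=3/2 m (b=L-a=9/2):
  M_1 = M₀x/L  [x≤a] = 18·(6/5)/6 = 18/5 kN·m
Load 2 — point force P=-18 kN at a=3 m (b=L-a=3):
  M_2 = Pbx/L  [x≤a] = (-18)·3·(6/5)/6 = -54/5 kN·m
Load 3 — triangular load w₀=5 kN/m (0→w₀ over full span):
  M_3 = w₀Lx/6 - w₀x³/(6L) = 5·6·(6/5)/6 - 5·(6/5)³/(6·6) = 144/25 kN·m
Load 4 — uniform load w=4 kN/m over full span:
  M_4 = wx(L-x)/2 = 4·(6/5)·(6-(6/5))/2 = 288/25 kN·m
Superposition: M = Σ M_i = 252/25 kN·m ≈ 10.080000 kN·m

M(6/5) = 252/25 kN·m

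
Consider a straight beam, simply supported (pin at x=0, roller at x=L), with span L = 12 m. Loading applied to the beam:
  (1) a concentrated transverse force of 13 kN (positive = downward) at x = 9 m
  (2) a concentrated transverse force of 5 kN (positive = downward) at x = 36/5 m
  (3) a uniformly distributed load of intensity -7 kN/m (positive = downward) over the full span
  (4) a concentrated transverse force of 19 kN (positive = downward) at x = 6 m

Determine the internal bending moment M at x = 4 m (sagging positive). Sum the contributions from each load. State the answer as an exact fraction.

M(4) = -53 kN·m

Load 1 — point force P=13 kN at a=9 m (b=L-a=3):
  M_1 = Pbx/L  [x≤a] = 13·3·4/12 = 13 kN·m
Load 2 — point force P=5 kN at a=36/5 m (b=L-a=24/5):
  M_2 = Pbx/L  [x≤a] = 5·(24/5)·4/12 = 8 kN·m
Load 3 — uniform load w=-7 kN/m over full span:
  M_3 = wx(L-x)/2 = (-7)·4·(12-4)/2 = -112 kN·m
Load 4 — point force P=19 kN at a=6 m (b=L-a=6):
  M_4 = Pbx/L  [x≤a] = 19·6·4/12 = 38 kN·m
Superposition: M = Σ M_i = -53 kN·m ≈ -53.000000 kN·m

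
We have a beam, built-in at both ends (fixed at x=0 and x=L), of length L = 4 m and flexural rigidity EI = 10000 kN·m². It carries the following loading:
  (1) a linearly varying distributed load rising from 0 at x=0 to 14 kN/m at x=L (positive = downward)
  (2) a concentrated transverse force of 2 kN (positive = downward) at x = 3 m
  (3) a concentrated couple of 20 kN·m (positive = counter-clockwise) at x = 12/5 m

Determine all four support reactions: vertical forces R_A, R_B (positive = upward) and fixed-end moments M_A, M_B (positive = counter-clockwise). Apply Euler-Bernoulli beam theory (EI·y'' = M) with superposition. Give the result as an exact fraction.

R_A = 1273/80 kN, M_A = 1709/120 kN·m, R_B = 1127/80 kN, M_B = -397/40 kN·m

Load 1 — triangular load w₀=14 kN/m (0→w₀ over full span):
  R_A = 3w₀L/20 = 3·14·4/20 = 42/5 kN
  M_A = w₀L²/30 = 14·4²/30 = 112/15 kN·m
  R_B = 7w₀L/20 = 7·14·4/20 = 98/5 kN
  M_B = -w₀L²/20 = -14·4²/20 = -56/5 kN·m
Load 2 — point force P=2 kN at a=3 m (b=L-a=1):
  R_A = Pb²(3a+b)/L³ = 2·1²·(3·3+1)/4³ = 5/16 kN
  M_A = Pab²/L² = 2·3·1²/4² = 3/8 kN·m
  R_B = Pa²(a+3b)/L³ = 2·3²·(3+3·1)/4³ = 27/16 kN
  M_B = -Pa²b/L² = -2·3²·1/4² = -9/8 kN·m
Load 3 — applied couple M₀=20 kN·m at a=12/5 m (b=L-a=8/5):
  R_A = 6M₀ab/L³ = 6·20·(12/5)·(8/5)/4³ = 36/5 kN
  M_A = M₀b(2a-b)/L² = 20·(8/5)·(2·(12/5)-(8/5))/4² = 32/5 kN·m
  R_B = -6M₀ab/L³ = -6·20·(12/5)·(8/5)/4³ = -36/5 kN
  M_B = M₀a(2b-a)/L² = 20·(12/5)·(2·(8/5)-(12/5))/4² = 12/5 kN·m
Superposition: R_A = 1273/80 kN, M_A = 1709/120 kN·m, R_B = 1127/80 kN, M_B = -397/40 kN·m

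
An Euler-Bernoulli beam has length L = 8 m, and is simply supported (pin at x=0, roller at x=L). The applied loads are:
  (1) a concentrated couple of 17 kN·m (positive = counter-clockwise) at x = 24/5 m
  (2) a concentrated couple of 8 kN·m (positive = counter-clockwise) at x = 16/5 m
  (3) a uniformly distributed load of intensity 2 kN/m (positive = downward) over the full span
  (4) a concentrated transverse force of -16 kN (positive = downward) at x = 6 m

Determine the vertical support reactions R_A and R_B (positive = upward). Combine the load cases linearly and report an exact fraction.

Load 1 — applied couple M₀=17 kN·m at a=24/5 m (b=L-a=16/5):
  R_A = M₀/L = 17/8 kN
  R_B = -M₀/L = -17/8 kN
Load 2 — applied couple M₀=8 kN·m at a=16/5 m (b=L-a=24/5):
  R_A = M₀/L = 8/8 = 1 kN
  R_B = -M₀/L = -8/8 = -1 kN
Load 3 — uniform load w=2 kN/m over full span:
  R_A = wL/2 = 2·8/2 = 8 kN
  R_B = wL/2 = 2·8/2 = 8 kN
Load 4 — point force P=-16 kN at a=6 m (b=L-a=2):
  R_A = Pb/L = (-16)·2/8 = -4 kN
  R_B = Pa/L = (-16)·6/8 = -12 kN
Superposition: R_A = 57/8 kN, R_B = -57/8 kN

R_A = 57/8 kN, R_B = -57/8 kN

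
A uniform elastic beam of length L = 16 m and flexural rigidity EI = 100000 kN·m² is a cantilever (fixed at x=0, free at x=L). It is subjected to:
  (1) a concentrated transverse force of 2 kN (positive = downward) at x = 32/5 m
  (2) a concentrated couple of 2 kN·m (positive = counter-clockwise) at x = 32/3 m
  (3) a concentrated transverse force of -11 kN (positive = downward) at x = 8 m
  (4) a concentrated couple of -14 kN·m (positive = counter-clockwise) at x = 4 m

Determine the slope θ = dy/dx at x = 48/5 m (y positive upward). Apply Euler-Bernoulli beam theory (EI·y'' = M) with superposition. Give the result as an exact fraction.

Load 1 — point force P=2 kN at a=32/5 m (b=L-a=48/5):
  θ_1 = -Pa²/(2EI)  [x>a] = -2·(32/5)²/(2·100000) = -32/78125 rad
Load 2 — applied couple M₀=2 kN·m at a=32/3 m (b=L-a=16/3):
  θ_2 = M₀x/EI  [x≤a] = 2·(48/5)/100000 = 3/15625 rad
Load 3 — point force P=-11 kN at a=8 m (b=L-a=8):
  θ_3 = -Pa²/(2EI)  [x>a] = -(-11)·8²/(2·100000) = 11/3125 rad
Load 4 — applied couple M₀=-14 kN·m at a=4 m (b=L-a=12):
  θ_4 = M₀a/EI  [x>a] = (-14)·4/100000 = -7/12500 rad
Superposition: θ = Σ θ_i = 857/312500 rad ≈ 0.002742 rad

θ(48/5) = 857/312500 rad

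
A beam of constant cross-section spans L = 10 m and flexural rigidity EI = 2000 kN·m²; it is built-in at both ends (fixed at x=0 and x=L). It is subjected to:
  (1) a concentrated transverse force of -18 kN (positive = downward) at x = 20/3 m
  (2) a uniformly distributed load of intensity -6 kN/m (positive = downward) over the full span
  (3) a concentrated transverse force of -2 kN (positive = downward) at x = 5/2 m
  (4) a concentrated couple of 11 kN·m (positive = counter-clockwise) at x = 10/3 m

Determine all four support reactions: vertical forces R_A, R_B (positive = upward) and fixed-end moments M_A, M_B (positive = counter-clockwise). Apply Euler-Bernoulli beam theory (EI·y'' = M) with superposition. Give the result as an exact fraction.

R_A = -2791/80 kN, M_A = -3175/48 kN·m, R_B = -3609/80 kN, M_B = 3901/48 kN·m

Load 1 — point force P=-18 kN at a=20/3 m (b=L-a=10/3):
  R_A = Pb²(3a+b)/L³ = (-18)·(10/3)²·(3·(20/3)+(10/3))/10³ = -14/3 kN
  M_A = Pab²/L² = (-18)·(20/3)·(10/3)²/10² = -40/3 kN·m
  R_B = Pa²(a+3b)/L³ = (-18)·(20/3)²·((20/3)+3·(10/3))/10³ = -40/3 kN
  M_B = -Pa²b/L² = -(-18)·(20/3)²·(10/3)/10² = 80/3 kN·m
Load 2 — uniform load w=-6 kN/m over full span:
  R_A = wL/2 = (-6)·10/2 = -30 kN
  M_A = wL²/12 = (-6)·10²/12 = -50 kN·m
  R_B = wL/2 = (-6)·10/2 = -30 kN
  M_B = -wL²/12 = -(-6)·10²/12 = 50 kN·m
Load 3 — point force P=-2 kN at a=5/2 m (b=L-a=15/2):
  R_A = Pb²(3a+b)/L³ = (-2)·(15/2)²·(3·(5/2)+(15/2))/10³ = -27/16 kN
  M_A = Pab²/L² = (-2)·(5/2)·(15/2)²/10² = -45/16 kN·m
  R_B = Pa²(a+3b)/L³ = (-2)·(5/2)²·((5/2)+3·(15/2))/10³ = -5/16 kN
  M_B = -Pa²b/L² = -(-2)·(5/2)²·(15/2)/10² = 15/16 kN·m
Load 4 — applied couple M₀=11 kN·m at a=10/3 m (b=L-a=20/3):
  R_A = 6M₀ab/L³ = 6·11·(10/3)·(20/3)/10³ = 22/15 kN
  M_A = M₀b(2a-b)/L² = 11·(20/3)·(2·(10/3)-(20/3))/10² = 0 kN·m
  R_B = -6M₀ab/L³ = -6·11·(10/3)·(20/3)/10³ = -22/15 kN
  M_B = M₀a(2b-a)/L² = 11·(10/3)·(2·(20/3)-(10/3))/10² = 11/3 kN·m
Superposition: R_A = -2791/80 kN, M_A = -3175/48 kN·m, R_B = -3609/80 kN, M_B = 3901/48 kN·m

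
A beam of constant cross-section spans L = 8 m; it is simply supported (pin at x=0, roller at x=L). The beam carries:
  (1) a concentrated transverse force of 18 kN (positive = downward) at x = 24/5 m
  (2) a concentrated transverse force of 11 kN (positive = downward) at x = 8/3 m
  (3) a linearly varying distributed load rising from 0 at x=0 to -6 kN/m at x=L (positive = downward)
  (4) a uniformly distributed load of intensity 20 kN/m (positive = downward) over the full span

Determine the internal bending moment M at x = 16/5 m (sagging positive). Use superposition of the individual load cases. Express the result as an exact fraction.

Load 1 — point force P=18 kN at a=24/5 m (b=L-a=16/5):
  M_1 = Pbx/L  [x≤a] = 18·(16/5)·(16/5)/8 = 576/25 kN·m
Load 2 — point force P=11 kN at a=8/3 m (b=L-a=16/3):
  M_2 = Pa(L-x)/L  [x>a] = 11·(8/3)·(8-(16/5))/8 = 88/5 kN·m
Load 3 — triangular load w₀=-6 kN/m (0→w₀ over full span):
  M_3 = w₀Lx/6 - w₀x³/(6L) = (-6)·8·(16/5)/6 - (-6)·(16/5)³/(6·8) = -2688/125 kN·m
Load 4 — uniform load w=20 kN/m over full span:
  M_4 = wx(L-x)/2 = 20·(16/5)·(8-(16/5))/2 = 768/5 kN·m
Superposition: M = Σ M_i = 21592/125 kN·m ≈ 172.736000 kN·m

M(16/5) = 21592/125 kN·m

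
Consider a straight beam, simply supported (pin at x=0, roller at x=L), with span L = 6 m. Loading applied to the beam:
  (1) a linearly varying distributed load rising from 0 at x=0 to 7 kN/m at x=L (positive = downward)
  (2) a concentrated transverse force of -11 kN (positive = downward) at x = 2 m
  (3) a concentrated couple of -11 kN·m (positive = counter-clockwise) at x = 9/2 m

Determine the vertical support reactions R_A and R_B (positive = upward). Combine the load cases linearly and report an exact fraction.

R_A = -13/6 kN, R_B = 73/6 kN

Load 1 — triangular load w₀=7 kN/m (0→w₀ over full span):
  R_A = w₀L/6 = 7·6/6 = 7 kN
  R_B = w₀L/3 = 7·6/3 = 14 kN
Load 2 — point force P=-11 kN at a=2 m (b=L-a=4):
  R_A = Pb/L = (-11)·4/6 = -22/3 kN
  R_B = Pa/L = (-11)·2/6 = -11/3 kN
Load 3 — applied couple M₀=-11 kN·m at a=9/2 m (b=L-a=3/2):
  R_A = M₀/L = (-11)/6 = -11/6 kN
  R_B = -M₀/L = -(-11)/6 = 11/6 kN
Superposition: R_A = -13/6 kN, R_B = 73/6 kN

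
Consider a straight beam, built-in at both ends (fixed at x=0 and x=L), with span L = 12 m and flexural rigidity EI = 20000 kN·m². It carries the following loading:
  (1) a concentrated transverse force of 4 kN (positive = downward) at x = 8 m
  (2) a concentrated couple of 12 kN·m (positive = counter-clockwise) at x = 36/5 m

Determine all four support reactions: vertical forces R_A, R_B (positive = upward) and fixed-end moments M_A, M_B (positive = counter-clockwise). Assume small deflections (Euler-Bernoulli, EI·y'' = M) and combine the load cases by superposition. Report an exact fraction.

R_A = 1672/675 kN, M_A = 1664/225 kN·m, R_B = 1028/675 kN, M_B = -1276/225 kN·m

Load 1 — point force P=4 kN at a=8 m (b=L-a=4):
  R_A = Pb²(3a+b)/L³ = 4·4²·(3·8+4)/12³ = 28/27 kN
  M_A = Pab²/L² = 4·8·4²/12² = 32/9 kN·m
  R_B = Pa²(a+3b)/L³ = 4·8²·(8+3·4)/12³ = 80/27 kN
  M_B = -Pa²b/L² = -4·8²·4/12² = -64/9 kN·m
Load 2 — applied couple M₀=12 kN·m at a=36/5 m (b=L-a=24/5):
  R_A = 6M₀ab/L³ = 6·12·(36/5)·(24/5)/12³ = 36/25 kN
  M_A = M₀b(2a-b)/L² = 12·(24/5)·(2·(36/5)-(24/5))/12² = 96/25 kN·m
  R_B = -6M₀ab/L³ = -6·12·(36/5)·(24/5)/12³ = -36/25 kN
  M_B = M₀a(2b-a)/L² = 12·(36/5)·(2·(24/5)-(36/5))/12² = 36/25 kN·m
Superposition: R_A = 1672/675 kN, M_A = 1664/225 kN·m, R_B = 1028/675 kN, M_B = -1276/225 kN·m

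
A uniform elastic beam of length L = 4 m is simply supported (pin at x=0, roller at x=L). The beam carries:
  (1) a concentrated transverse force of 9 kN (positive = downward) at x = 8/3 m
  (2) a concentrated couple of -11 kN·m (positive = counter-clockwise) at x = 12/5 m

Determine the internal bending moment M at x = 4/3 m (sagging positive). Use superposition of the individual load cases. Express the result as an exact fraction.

Load 1 — point force P=9 kN at a=8/3 m (b=L-a=4/3):
  M_1 = Pbx/L  [x≤a] = 9·(4/3)·(4/3)/4 = 4 kN·m
Load 2 — applied couple M₀=-11 kN·m at a=12/5 m (b=L-a=8/5):
  M_2 = M₀x/L  [x≤a] = (-11)·(4/3)/4 = -11/3 kN·m
Superposition: M = Σ M_i = 1/3 kN·m ≈ 0.333333 kN·m

M(4/3) = 1/3 kN·m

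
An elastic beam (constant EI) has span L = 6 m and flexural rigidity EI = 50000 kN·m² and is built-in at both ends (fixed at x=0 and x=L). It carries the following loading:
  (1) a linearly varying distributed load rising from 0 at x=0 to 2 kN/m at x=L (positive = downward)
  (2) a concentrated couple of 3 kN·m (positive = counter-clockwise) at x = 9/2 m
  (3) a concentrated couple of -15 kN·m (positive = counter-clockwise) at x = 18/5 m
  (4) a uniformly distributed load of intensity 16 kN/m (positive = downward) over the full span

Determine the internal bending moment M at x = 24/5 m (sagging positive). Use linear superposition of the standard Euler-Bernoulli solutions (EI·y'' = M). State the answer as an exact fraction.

Load 1 — triangular load w₀=2 kN/m (0→w₀ over full span):
  M_1 = 3w₀Lx/20 - w₀L²/30 - w₀x³/(6L) = 3·2·6·(24/5)/20 - 2·6²/30 - 2·(24/5)³/(6·6) = 12/125 kN·m
Load 2 — applied couple M₀=3 kN·m at a=9/2 m (b=L-a=3/2):
  M_2 = R_Ax - M_A - M₀  [x>a] with R_A=9/16, M_A=15/16 = (9/16)·(24/5) - (15/16) - 3 = -99/80 kN·m
Load 3 — applied couple M₀=-15 kN·m at a=18/5 m (b=L-a=12/5):
  M_3 = R_Ax - M_A - M₀  [x>a] with R_A=-18/5, M_A=-24/5 = (-18/5)·(24/5) - (-24/5) - (-15) = 63/25 kN·m
Load 4 — uniform load w=16 kN/m over full span:
  M_4 = wLx/2 - wL²/12 - wx²/2 = 16·6·(24/5)/2 - 16·6²/12 - 16·(24/5)²/2 = -48/25 kN·m
Superposition: M = Σ M_i = -1083/2000 kN·m ≈ -0.541500 kN·m

M(24/5) = -1083/2000 kN·m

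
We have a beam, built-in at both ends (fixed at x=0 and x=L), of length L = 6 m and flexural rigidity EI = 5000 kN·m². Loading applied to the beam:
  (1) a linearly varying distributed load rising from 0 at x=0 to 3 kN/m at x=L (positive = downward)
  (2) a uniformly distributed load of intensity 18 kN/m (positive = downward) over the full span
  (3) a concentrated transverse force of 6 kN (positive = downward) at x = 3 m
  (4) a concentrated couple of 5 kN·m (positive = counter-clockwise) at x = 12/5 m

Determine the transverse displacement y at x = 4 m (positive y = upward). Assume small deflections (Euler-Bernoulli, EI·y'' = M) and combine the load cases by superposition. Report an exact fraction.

y(4) = -167/15000 m

Load 1 — triangular load w₀=3 kN/m (0→w₀ over full span):
  y_1 = -w₀x²(L-x)²(x+2L)/(120LEI) = -3·4²·(6-4)²·(4+2·6)/(120·6·5000) = -8/9375 m
Load 2 — uniform load w=18 kN/m over full span:
  y_2 = -wx²(L-x)²/(24EI) = -18·4²·(6-4)²/(24·5000) = -6/625 m
Load 3 — point force P=6 kN at a=3 m (b=L-a=3):
  y_3 = -Pa²(L-x)²(3bL-(3b+a)(L-x))/(6L³EI)  [x>a] = -6·3²·(6-4)²·(3·3·6-(3·3+3)·(6-4))/(6·6³·5000) = -1/1000 m
Load 4 — applied couple M₀=5 kN·m at a=12/5 m (b=L-a=18/5):
  y_4 = (R_Ax³/6 - M_Ax²/2 - M₀(x-a)²/2)/EI  [x>a] with R_A=6/5, M_A=3/5 = ((6/5)·4³/6 - (3/5)·4²/2 - 5·(4-(12/5))²/2)/5000 = 1/3125 m
Superposition: y = Σ y_i = -167/15000 m ≈ -0.011133 m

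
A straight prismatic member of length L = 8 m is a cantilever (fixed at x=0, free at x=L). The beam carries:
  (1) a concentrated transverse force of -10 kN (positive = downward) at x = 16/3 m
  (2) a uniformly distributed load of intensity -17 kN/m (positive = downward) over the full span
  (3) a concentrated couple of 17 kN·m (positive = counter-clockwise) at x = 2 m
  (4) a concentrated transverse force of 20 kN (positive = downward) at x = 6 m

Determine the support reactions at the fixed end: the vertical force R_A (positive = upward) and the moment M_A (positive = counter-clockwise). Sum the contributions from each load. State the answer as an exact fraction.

Load 1 — point force P=-10 kN at a=16/3 m (b=L-a=8/3):
  R_A = P = (-10) = -10 kN
  M_A = Pa = (-10)·(16/3) = -160/3 kN·m
Load 2 — uniform load w=-17 kN/m over full span:
  R_A = wL = (-17)·8 = -136 kN
  M_A = wL²/2 = (-17)·8²/2 = -544 kN·m
Load 3 — applied couple M₀=17 kN·m at a=2 m (b=L-a=6):
  R_A = 0 kN
  M_A = -M₀ = -17 kN·m
Load 4 — point force P=20 kN at a=6 m (b=L-a=2):
  R_A = P = 20 kN
  M_A = Pa = 20·6 = 120 kN·m
Superposition: R_A = -126 kN, M_A = -1483/3 kN·m

R_A = -126 kN, M_A = -1483/3 kN·m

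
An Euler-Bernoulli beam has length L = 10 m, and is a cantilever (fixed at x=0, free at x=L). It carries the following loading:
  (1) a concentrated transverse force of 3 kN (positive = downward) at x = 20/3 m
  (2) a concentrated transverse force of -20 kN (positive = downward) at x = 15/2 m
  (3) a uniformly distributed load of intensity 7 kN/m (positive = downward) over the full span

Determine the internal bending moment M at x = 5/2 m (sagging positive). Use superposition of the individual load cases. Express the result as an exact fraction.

M(5/2) = -875/8 kN·m

Load 1 — point force P=3 kN at a=20/3 m (b=L-a=10/3):
  M_1 = -P(a-x)  [x≤a] = -3·((20/3)-(5/2)) = -25/2 kN·m
Load 2 — point force P=-20 kN at a=15/2 m (b=L-a=5/2):
  M_2 = -P(a-x)  [x≤a] = -(-20)·((15/2)-(5/2)) = 100 kN·m
Load 3 — uniform load w=7 kN/m over full span:
  M_3 = -w(L-x)²/2 = -7·(10-(5/2))²/2 = -1575/8 kN·m
Superposition: M = Σ M_i = -875/8 kN·m ≈ -109.375000 kN·m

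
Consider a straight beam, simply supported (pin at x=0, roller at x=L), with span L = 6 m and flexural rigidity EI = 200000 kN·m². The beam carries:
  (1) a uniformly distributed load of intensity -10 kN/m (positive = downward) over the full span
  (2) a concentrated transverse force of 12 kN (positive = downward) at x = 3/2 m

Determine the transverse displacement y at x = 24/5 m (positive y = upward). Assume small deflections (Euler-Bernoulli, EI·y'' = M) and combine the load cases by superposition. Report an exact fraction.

y(24/5) = 40419/100000000 m

Load 1 — uniform load w=-10 kN/m over full span:
  y_1 = -wx(L³-2Lx²+x³)/(24EI) = -(-10)·(24/5)·(6³-2·6·(24/5)²+(24/5)³)/(24·200000) = 783/1562500 m
Load 2 — point force P=12 kN at a=3/2 m (b=L-a=9/2):
  y_2 = -Pa(L-x)(2Lx-a²-x²)/(6LEI)  [x>a] = -12·(3/2)·(6-(24/5))·(2·6·(24/5)-(3/2)²-(24/5)²)/(6·6·200000) = -9693/100000000 m
Superposition: y = Σ y_i = 40419/100000000 m ≈ 0.000404 m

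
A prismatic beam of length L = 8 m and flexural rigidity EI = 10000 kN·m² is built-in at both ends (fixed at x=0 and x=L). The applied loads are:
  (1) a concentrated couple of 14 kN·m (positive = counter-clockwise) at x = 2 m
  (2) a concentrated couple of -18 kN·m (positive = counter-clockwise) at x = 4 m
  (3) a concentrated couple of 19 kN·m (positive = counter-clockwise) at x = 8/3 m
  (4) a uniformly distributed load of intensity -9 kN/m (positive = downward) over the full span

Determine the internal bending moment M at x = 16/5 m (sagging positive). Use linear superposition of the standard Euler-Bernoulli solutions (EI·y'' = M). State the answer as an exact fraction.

M(16/5) = -24817/600 kN·m

Load 1 — applied couple M₀=14 kN·m at a=2 m (b=L-a=6):
  M_1 = R_Ax - M_A - M₀  [x>a] with R_A=63/32, M_A=-21/8 = (63/32)·(16/5) - (-21/8) - 14 = -203/40 kN·m
Load 2 — applied couple M₀=-18 kN·m at a=4 m (b=L-a=4):
  M_2 = R_Ax - M_A  [x≤a] with R_A=-27/8, M_A=-9/2 = (-27/8)·(16/5) - (-9/2) = -63/10 kN·m
Load 3 — applied couple M₀=19 kN·m at a=8/3 m (b=L-a=16/3):
  M_3 = R_Ax - M_A - M₀  [x>a] with R_A=19/6, M_A=0 = (19/6)·(16/5) - 0 - 19 = -133/15 kN·m
Load 4 — uniform load w=-9 kN/m over full span:
  M_4 = wLx/2 - wL²/12 - wx²/2 = (-9)·8·(16/5)/2 - (-9)·8²/12 - (-9)·(16/5)²/2 = -528/25 kN·m
Superposition: M = Σ M_i = -24817/600 kN·m ≈ -41.361667 kN·m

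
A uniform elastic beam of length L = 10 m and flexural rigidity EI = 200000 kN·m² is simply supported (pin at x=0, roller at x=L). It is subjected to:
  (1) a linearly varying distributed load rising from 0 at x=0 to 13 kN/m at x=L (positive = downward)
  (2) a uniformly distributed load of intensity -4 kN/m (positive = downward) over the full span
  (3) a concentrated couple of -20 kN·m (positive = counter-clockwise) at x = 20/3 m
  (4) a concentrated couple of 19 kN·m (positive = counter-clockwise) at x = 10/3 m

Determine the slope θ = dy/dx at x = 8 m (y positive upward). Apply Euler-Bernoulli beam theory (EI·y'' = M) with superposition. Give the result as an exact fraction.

Load 1 — triangular load w₀=13 kN/m (0→w₀ over full span):
  θ_1 = -w₀(7L⁴-30L²x²+15x⁴)/(360LEI) = -13·(7·10⁴-30·10²·8²+15·8⁴)/(360·10·200000) = 9841/9000000 rad
Load 2 — uniform load w=-4 kN/m over full span:
  θ_2 = -w(L³-6Lx²+4x³)/(24EI) = -(-4)·(10³-6·10·8²+4·8³)/(24·200000) = -33/50000 rad
Load 3 — applied couple M₀=-20 kN·m at a=20/3 m (b=L-a=10/3):
  θ_3 = (M₀x²/(2L)-M₀(x-a)+C₁)/EI  [x>a] with C₁=M₀(3b²-L²)/(6L)=200/9 = ((-20)·8²/(2·10)-(-20)·(8-(20/3))+(200/9))/200000 = -17/225000 rad
Load 4 — applied couple M₀=19 kN·m at a=10/3 m (b=L-a=20/3):
  θ_4 = (M₀x²/(2L)-M₀(x-a)+C₁)/EI  [x>a] with C₁=M₀(3b²-L²)/(6L)=95/9 = (19·8²/(2·10)-19·(8-(10/3))+(95/9))/200000 = -779/9000000 rad
Superposition: θ = Σ θ_i = 407/1500000 rad ≈ 0.000271 rad

θ(8) = 407/1500000 rad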